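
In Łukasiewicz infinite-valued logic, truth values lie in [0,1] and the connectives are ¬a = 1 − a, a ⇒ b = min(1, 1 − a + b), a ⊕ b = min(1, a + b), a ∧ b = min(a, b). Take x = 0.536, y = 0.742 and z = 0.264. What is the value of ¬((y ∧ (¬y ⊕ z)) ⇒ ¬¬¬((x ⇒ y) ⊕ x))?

0.522

¬y = 1 − 0.742 = 0.258
¬y ⊕ z = min(1, 0.258 + 0.264) = min(1, 0.522) = 0.522
y ∧ (¬y ⊕ z) = min(0.742, 0.522) = 0.522
x ⇒ y = min(1, 1 − 0.536 + 0.742) = min(1, 1.206) = 1.000
(x ⇒ y) ⊕ x = min(1, 1.000 + 0.536) = min(1, 1.536) = 1.000
¬((x ⇒ y) ⊕ x) = 1 − 1.000 = 0.000
¬¬((x ⇒ y) ⊕ x) = 1 − 0.000 = 1.000
¬¬¬((x ⇒ y) ⊕ x) = 1 − 1.000 = 0.000
(y ∧ (¬y ⊕ z)) ⇒ ¬¬¬((x ⇒ y) ⊕ x) = min(1, 1 − 0.522 + 0.000) = min(1, 0.478) = 0.478
¬((y ∧ (¬y ⊕ z)) ⇒ ¬¬¬((x ⇒ y) ⊕ x)) = 1 − 0.478 = 0.522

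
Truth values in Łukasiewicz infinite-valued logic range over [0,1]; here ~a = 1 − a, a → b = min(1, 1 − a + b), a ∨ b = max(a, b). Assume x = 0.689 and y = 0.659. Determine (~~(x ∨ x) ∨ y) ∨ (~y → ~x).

0.970

x ∨ x = max(0.689, 0.689) = 0.689
~(x ∨ x) = 1 − 0.689 = 0.311
~~(x ∨ x) = 1 − 0.311 = 0.689
~~(x ∨ x) ∨ y = max(0.689, 0.659) = 0.689
~y = 1 − 0.659 = 0.341
~x = 1 − 0.689 = 0.311
~y → ~x = min(1, 1 − 0.341 + 0.311) = min(1, 0.970) = 0.970
(~~(x ∨ x) ∨ y) ∨ (~y → ~x) = max(0.689, 0.970) = 0.970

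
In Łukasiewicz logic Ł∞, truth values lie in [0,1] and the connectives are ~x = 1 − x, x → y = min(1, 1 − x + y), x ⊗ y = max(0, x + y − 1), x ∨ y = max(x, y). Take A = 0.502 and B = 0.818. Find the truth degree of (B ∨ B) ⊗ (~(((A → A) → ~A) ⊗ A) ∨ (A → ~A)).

B ∨ B = max(0.818, 0.818) = 0.818
A → A = min(1, 1 − 0.502 + 0.502) = min(1, 1.000) = 1.000
~A = 1 − 0.502 = 0.498
(A → A) → ~A = min(1, 1 − 1.000 + 0.498) = min(1, 0.498) = 0.498
((A → A) → ~A) ⊗ A = max(0, 0.498 + 0.502 − 1) = max(0, 0.000) = 0.000
~(((A → A) → ~A) ⊗ A) = 1 − 0.000 = 1.000
A → ~A = min(1, 1 − 0.502 + 0.498) = min(1, 0.996) = 0.996
~(((A → A) → ~A) ⊗ A) ∨ (A → ~A) = max(1.000, 0.996) = 1.000
(B ∨ B) ⊗ (~(((A → A) → ~A) ⊗ A) ∨ (A → ~A)) = max(0, 0.818 + 1.000 − 1) = max(0, 0.818) = 0.818

0.818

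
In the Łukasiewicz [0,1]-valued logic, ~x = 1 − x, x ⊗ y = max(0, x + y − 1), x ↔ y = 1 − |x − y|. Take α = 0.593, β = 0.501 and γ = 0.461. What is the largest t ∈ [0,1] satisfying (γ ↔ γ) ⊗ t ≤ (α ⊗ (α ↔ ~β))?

γ ↔ γ = 1 − |0.461 − 0.461| = 1 − 0.000 = 1.000
So the left factor is γ ↔ γ = 1.000.
~β = 1 − 0.501 = 0.499
α ↔ ~β = 1 − |0.593 − 0.499| = 1 − 0.094 = 0.906
α ⊗ (α ↔ ~β) = max(0, 0.593 + 0.906 − 1) = max(0, 0.499) = 0.499
So the right-hand bound is α ⊗ (α ↔ ~β) = 0.499.
The residuum of the Łukasiewicz t-norm gives the supremum: min(1, 1 − 1.000 + 0.499).
1 − 1.000 + 0.499 = 0.499, so t = min(1, 0.499) = 0.499.
Check: 1.000 ⊗ 0.499 = max(0, 0.499) = 0.499 ≤ 0.499.

0.499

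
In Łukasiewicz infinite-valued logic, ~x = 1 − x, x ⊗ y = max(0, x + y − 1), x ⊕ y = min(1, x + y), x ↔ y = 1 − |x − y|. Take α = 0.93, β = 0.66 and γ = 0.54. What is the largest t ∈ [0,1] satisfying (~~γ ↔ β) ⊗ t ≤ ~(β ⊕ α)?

~γ = 1 − 0.54 = 0.46
~~γ = 1 − 0.46 = 0.54
~~γ ↔ β = 1 − |0.54 − 0.66| = 1 − 0.12 = 0.88
So the left factor is ~~γ ↔ β = 0.88.
β ⊕ α = min(1, 0.66 + 0.93) = min(1, 1.59) = 1.00
~(β ⊕ α) = 1 − 1.00 = 0.00
So the right-hand bound is ~(β ⊕ α) = 0.00.
The residuum of the Łukasiewicz t-norm gives the supremum: min(1, 1 − 0.88 + 0.00).
1 − 0.88 + 0.00 = 0.12, so t = min(1, 0.12) = 0.12.
Check: 0.88 ⊗ 0.12 = max(0, 0.00) = 0.00 ≤ 0.00.

0.12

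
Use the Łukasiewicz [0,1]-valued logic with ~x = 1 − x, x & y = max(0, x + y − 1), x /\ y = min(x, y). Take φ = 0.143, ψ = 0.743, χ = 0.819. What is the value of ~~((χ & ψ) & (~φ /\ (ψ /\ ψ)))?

χ & ψ = max(0, 0.819 + 0.743 − 1) = max(0, 0.562) = 0.562
~φ = 1 − 0.143 = 0.857
ψ /\ ψ = min(0.743, 0.743) = 0.743
~φ /\ (ψ /\ ψ) = min(0.857, 0.743) = 0.743
(χ & ψ) & (~φ /\ (ψ /\ ψ)) = max(0, 0.562 + 0.743 − 1) = max(0, 0.305) = 0.305
~((χ & ψ) & (~φ /\ (ψ /\ ψ))) = 1 − 0.305 = 0.695
~~((χ & ψ) & (~φ /\ (ψ /\ ψ))) = 1 − 0.695 = 0.305

0.305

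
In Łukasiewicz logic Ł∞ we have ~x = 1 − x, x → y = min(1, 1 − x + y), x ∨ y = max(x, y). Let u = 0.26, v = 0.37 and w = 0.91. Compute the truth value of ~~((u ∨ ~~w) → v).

~w = 1 − 0.91 = 0.09
~~w = 1 − 0.09 = 0.91
u ∨ ~~w = max(0.26, 0.91) = 0.91
(u ∨ ~~w) → v = min(1, 1 − 0.91 + 0.37) = min(1, 0.46) = 0.46
~((u ∨ ~~w) → v) = 1 − 0.46 = 0.54
~~((u ∨ ~~w) → v) = 1 − 0.54 = 0.46

0.46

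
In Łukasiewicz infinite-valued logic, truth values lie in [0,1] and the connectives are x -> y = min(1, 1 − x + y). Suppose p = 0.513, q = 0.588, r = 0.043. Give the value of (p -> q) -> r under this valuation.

p -> q = min(1, 1 − 0.513 + 0.588) = min(1, 1.075) = 1.000
(p -> q) -> r = min(1, 1 − 1.000 + 0.043) = min(1, 0.043) = 0.043

0.043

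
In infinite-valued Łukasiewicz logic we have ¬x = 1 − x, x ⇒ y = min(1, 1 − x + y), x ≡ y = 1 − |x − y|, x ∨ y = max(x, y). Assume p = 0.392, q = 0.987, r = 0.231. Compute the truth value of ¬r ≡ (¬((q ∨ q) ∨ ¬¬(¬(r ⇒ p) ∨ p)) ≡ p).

¬r = 1 − 0.231 = 0.769
q ∨ q = max(0.987, 0.987) = 0.987
r ⇒ p = min(1, 1 − 0.231 + 0.392) = min(1, 1.161) = 1.000
¬(r ⇒ p) = 1 − 1.000 = 0.000
¬(r ⇒ p) ∨ p = max(0.000, 0.392) = 0.392
¬(¬(r ⇒ p) ∨ p) = 1 − 0.392 = 0.608
¬¬(¬(r ⇒ p) ∨ p) = 1 − 0.608 = 0.392
(q ∨ q) ∨ ¬¬(¬(r ⇒ p) ∨ p) = max(0.987, 0.392) = 0.987
¬((q ∨ q) ∨ ¬¬(¬(r ⇒ p) ∨ p)) = 1 − 0.987 = 0.013
¬((q ∨ q) ∨ ¬¬(¬(r ⇒ p) ∨ p)) ≡ p = 1 − |0.013 − 0.392| = 1 − 0.379 = 0.621
¬r ≡ (¬((q ∨ q) ∨ ¬¬(¬(r ⇒ p) ∨ p)) ≡ p) = 1 − |0.769 − 0.621| = 1 − 0.148 = 0.852

0.852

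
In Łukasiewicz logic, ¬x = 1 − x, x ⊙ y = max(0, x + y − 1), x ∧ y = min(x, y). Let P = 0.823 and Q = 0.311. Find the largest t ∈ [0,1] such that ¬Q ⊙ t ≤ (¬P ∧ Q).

¬Q = 1 − 0.311 = 0.689
So the left factor is ¬Q = 0.689.
¬P = 1 − 0.823 = 0.177
¬P ∧ Q = min(0.177, 0.311) = 0.177
So the right-hand bound is ¬P ∧ Q = 0.177.
The residuum of the Łukasiewicz t-norm gives the supremum: min(1, 1 − 0.689 + 0.177).
1 − 0.689 + 0.177 = 0.488, so t = min(1, 0.488) = 0.488.
Check: 0.689 ⊙ 0.488 = max(0, 0.177) = 0.177 ≤ 0.177.

0.488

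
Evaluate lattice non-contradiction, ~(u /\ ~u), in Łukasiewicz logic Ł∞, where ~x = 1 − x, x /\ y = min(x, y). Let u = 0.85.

0.85

~u = 1 − 0.85 = 0.15
u /\ ~u = min(0.85, 0.15) = 0.15
~(u /\ ~u) = 1 − 0.15 = 0.85
(The value 0.85 < 1 shows this instance is not satisfied; not a Ł∞-tautology — its value is 1 − min(a, 1−a).)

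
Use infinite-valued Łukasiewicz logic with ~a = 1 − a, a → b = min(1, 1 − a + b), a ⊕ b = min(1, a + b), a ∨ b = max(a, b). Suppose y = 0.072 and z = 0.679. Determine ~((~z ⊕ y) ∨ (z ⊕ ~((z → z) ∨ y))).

~z = 1 − 0.679 = 0.321
~z ⊕ y = min(1, 0.321 + 0.072) = min(1, 0.393) = 0.393
z → z = min(1, 1 − 0.679 + 0.679) = min(1, 1.000) = 1.000
(z → z) ∨ y = max(1.000, 0.072) = 1.000
~((z → z) ∨ y) = 1 − 1.000 = 0.000
z ⊕ ~((z → z) ∨ y) = min(1, 0.679 + 0.000) = min(1, 0.679) = 0.679
(~z ⊕ y) ∨ (z ⊕ ~((z → z) ∨ y)) = max(0.393, 0.679) = 0.679
~((~z ⊕ y) ∨ (z ⊕ ~((z → z) ∨ y))) = 1 − 0.679 = 0.321

0.321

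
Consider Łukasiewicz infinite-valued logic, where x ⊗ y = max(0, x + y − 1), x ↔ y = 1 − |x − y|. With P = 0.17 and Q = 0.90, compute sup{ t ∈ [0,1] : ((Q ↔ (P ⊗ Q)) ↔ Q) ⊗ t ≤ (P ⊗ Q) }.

0.80

P ⊗ Q = max(0, 0.17 + 0.90 − 1) = max(0, 0.07) = 0.07
Q ↔ (P ⊗ Q) = 1 − |0.90 − 0.07| = 1 − 0.83 = 0.17
(Q ↔ (P ⊗ Q)) ↔ Q = 1 − |0.17 − 0.90| = 1 − 0.73 = 0.27
So the left factor is (Q ↔ (P ⊗ Q)) ↔ Q = 0.27.
So the right-hand bound is P ⊗ Q = 0.07.
The residuum of the Łukasiewicz t-norm gives the supremum: min(1, 1 − 0.27 + 0.07).
1 − 0.27 + 0.07 = 0.80, so t = min(1, 0.80) = 0.80.
Check: 0.27 ⊗ 0.80 = max(0, 0.07) = 0.07 ≤ 0.07.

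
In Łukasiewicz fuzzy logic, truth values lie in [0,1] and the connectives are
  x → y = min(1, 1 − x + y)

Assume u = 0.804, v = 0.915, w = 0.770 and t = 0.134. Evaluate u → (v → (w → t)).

w → t = min(1, 1 − 0.770 + 0.134) = min(1, 0.364) = 0.364
v → (w → t) = min(1, 1 − 0.915 + 0.364) = min(1, 0.449) = 0.449
u → (v → (w → t)) = min(1, 1 − 0.804 + 0.449) = min(1, 0.645) = 0.645

0.645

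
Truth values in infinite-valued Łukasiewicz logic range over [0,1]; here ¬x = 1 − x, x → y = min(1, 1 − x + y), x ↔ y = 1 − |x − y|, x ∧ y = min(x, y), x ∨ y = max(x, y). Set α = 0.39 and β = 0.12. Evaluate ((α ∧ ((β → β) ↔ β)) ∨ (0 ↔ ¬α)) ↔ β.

0.73

β → β = min(1, 1 − 0.12 + 0.12) = min(1, 1.00) = 1.00
(β → β) ↔ β = 1 − |1.00 − 0.12| = 1 − 0.88 = 0.12
α ∧ ((β → β) ↔ β) = min(0.39, 0.12) = 0.12
¬α = 1 − 0.39 = 0.61
0 ↔ ¬α = 1 − |0.00 − 0.61| = 1 − 0.61 = 0.39
(α ∧ ((β → β) ↔ β)) ∨ (0 ↔ ¬α) = max(0.12, 0.39) = 0.39
((α ∧ ((β → β) ↔ β)) ∨ (0 ↔ ¬α)) ↔ β = 1 − |0.39 − 0.12| = 1 − 0.27 = 0.73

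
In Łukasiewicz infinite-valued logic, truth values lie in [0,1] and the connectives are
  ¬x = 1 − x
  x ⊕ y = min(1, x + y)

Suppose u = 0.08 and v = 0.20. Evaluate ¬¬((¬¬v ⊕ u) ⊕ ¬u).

1.00

¬v = 1 − 0.20 = 0.80
¬¬v = 1 − 0.80 = 0.20
¬¬v ⊕ u = min(1, 0.20 + 0.08) = min(1, 0.28) = 0.28
¬u = 1 − 0.08 = 0.92
(¬¬v ⊕ u) ⊕ ¬u = min(1, 0.28 + 0.92) = min(1, 1.20) = 1.00
¬((¬¬v ⊕ u) ⊕ ¬u) = 1 − 1.00 = 0.00
¬¬((¬¬v ⊕ u) ⊕ ¬u) = 1 − 0.00 = 1.00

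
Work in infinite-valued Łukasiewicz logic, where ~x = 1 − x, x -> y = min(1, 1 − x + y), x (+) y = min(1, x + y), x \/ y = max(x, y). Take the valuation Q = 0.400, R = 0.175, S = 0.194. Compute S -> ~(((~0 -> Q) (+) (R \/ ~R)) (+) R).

~0 = 1 − 0.000 = 1.000
~0 -> Q = min(1, 1 − 1.000 + 0.400) = min(1, 0.400) = 0.400
~R = 1 − 0.175 = 0.825
R \/ ~R = max(0.175, 0.825) = 0.825
(~0 -> Q) (+) (R \/ ~R) = min(1, 0.400 + 0.825) = min(1, 1.225) = 1.000
((~0 -> Q) (+) (R \/ ~R)) (+) R = min(1, 1.000 + 0.175) = min(1, 1.175) = 1.000
~(((~0 -> Q) (+) (R \/ ~R)) (+) R) = 1 − 1.000 = 0.000
S -> ~(((~0 -> Q) (+) (R \/ ~R)) (+) R) = min(1, 1 − 0.194 + 0.000) = min(1, 0.806) = 0.806

0.806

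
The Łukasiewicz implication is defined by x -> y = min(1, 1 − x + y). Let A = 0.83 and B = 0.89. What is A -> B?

1.00

A -> B = min(1, 1 − 0.83 + 0.89) = min(1, 1.06) = 1.00
For comparison, the Gödel implication (1 if x ≤ y else y) would give 1.00.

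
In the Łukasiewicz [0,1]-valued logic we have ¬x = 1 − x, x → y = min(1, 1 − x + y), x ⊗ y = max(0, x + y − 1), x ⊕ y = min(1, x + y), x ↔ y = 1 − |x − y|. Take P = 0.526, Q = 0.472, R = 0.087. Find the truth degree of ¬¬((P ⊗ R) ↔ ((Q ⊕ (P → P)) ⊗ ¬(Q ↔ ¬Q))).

P ⊗ R = max(0, 0.526 + 0.087 − 1) = max(0, -0.387) = 0.000
P → P = min(1, 1 − 0.526 + 0.526) = min(1, 1.000) = 1.000
Q ⊕ (P → P) = min(1, 0.472 + 1.000) = min(1, 1.472) = 1.000
¬Q = 1 − 0.472 = 0.528
Q ↔ ¬Q = 1 − |0.472 − 0.528| = 1 − 0.056 = 0.944
¬(Q ↔ ¬Q) = 1 − 0.944 = 0.056
(Q ⊕ (P → P)) ⊗ ¬(Q ↔ ¬Q) = max(0, 1.000 + 0.056 − 1) = max(0, 0.056) = 0.056
(P ⊗ R) ↔ ((Q ⊕ (P → P)) ⊗ ¬(Q ↔ ¬Q)) = 1 − |0.000 − 0.056| = 1 − 0.056 = 0.944
¬((P ⊗ R) ↔ ((Q ⊕ (P → P)) ⊗ ¬(Q ↔ ¬Q))) = 1 − 0.944 = 0.056
¬¬((P ⊗ R) ↔ ((Q ⊕ (P → P)) ⊗ ¬(Q ↔ ¬Q))) = 1 − 0.056 = 0.944

0.944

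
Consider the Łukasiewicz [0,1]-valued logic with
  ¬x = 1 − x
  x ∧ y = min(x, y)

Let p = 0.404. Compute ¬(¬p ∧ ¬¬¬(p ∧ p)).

¬p = 1 − 0.404 = 0.596
p ∧ p = min(0.404, 0.404) = 0.404
¬(p ∧ p) = 1 − 0.404 = 0.596
¬¬(p ∧ p) = 1 − 0.596 = 0.404
¬¬¬(p ∧ p) = 1 − 0.404 = 0.596
¬p ∧ ¬¬¬(p ∧ p) = min(0.596, 0.596) = 0.596
¬(¬p ∧ ¬¬¬(p ∧ p)) = 1 − 0.596 = 0.404

0.404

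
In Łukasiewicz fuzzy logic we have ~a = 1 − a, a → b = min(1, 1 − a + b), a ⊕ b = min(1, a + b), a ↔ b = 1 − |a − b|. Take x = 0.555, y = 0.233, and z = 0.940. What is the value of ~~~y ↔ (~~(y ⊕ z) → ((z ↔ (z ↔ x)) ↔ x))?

0.887

~y = 1 − 0.233 = 0.767
~~y = 1 − 0.767 = 0.233
~~~y = 1 − 0.233 = 0.767
y ⊕ z = min(1, 0.233 + 0.940) = min(1, 1.173) = 1.000
~(y ⊕ z) = 1 − 1.000 = 0.000
~~(y ⊕ z) = 1 − 0.000 = 1.000
z ↔ x = 1 − |0.940 − 0.555| = 1 − 0.385 = 0.615
z ↔ (z ↔ x) = 1 − |0.940 − 0.615| = 1 − 0.325 = 0.675
(z ↔ (z ↔ x)) ↔ x = 1 − |0.675 − 0.555| = 1 − 0.120 = 0.880
~~(y ⊕ z) → ((z ↔ (z ↔ x)) ↔ x) = min(1, 1 − 1.000 + 0.880) = min(1, 0.880) = 0.880
~~~y ↔ (~~(y ⊕ z) → ((z ↔ (z ↔ x)) ↔ x)) = 1 − |0.767 − 0.880| = 1 − 0.113 = 0.887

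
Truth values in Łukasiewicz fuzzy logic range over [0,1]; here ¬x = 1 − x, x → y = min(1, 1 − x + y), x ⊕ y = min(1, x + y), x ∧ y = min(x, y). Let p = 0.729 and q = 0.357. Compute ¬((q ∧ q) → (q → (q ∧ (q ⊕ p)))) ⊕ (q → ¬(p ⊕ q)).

0.643

q ∧ q = min(0.357, 0.357) = 0.357
q ⊕ p = min(1, 0.357 + 0.729) = min(1, 1.086) = 1.000
q ∧ (q ⊕ p) = min(0.357, 1.000) = 0.357
q → (q ∧ (q ⊕ p)) = min(1, 1 − 0.357 + 0.357) = min(1, 1.000) = 1.000
(q ∧ q) → (q → (q ∧ (q ⊕ p))) = min(1, 1 − 0.357 + 1.000) = min(1, 1.643) = 1.000
¬((q ∧ q) → (q → (q ∧ (q ⊕ p)))) = 1 − 1.000 = 0.000
p ⊕ q = min(1, 0.729 + 0.357) = min(1, 1.086) = 1.000
¬(p ⊕ q) = 1 − 1.000 = 0.000
q → ¬(p ⊕ q) = min(1, 1 − 0.357 + 0.000) = min(1, 0.643) = 0.643
¬((q ∧ q) → (q → (q ∧ (q ⊕ p)))) ⊕ (q → ¬(p ⊕ q)) = min(1, 0.000 + 0.643) = min(1, 0.643) = 0.643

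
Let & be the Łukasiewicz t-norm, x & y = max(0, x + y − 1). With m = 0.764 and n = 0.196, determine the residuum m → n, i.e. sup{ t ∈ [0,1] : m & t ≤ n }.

0.432

The residuum of the Łukasiewicz t-norm gives the supremum: min(1, 1 − 0.764 + 0.196).
1 − 0.764 + 0.196 = 0.432, so t = min(1, 0.432) = 0.432.
Check: 0.764 & 0.432 = max(0, 0.196) = 0.196 ≤ 0.196.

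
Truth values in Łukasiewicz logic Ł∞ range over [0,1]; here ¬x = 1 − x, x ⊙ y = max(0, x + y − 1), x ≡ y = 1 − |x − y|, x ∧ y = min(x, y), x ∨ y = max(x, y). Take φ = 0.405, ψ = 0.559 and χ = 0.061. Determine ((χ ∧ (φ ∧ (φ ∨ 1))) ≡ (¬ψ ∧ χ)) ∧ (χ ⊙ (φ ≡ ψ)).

0.000

φ ∨ 1 = max(0.405, 1.000) = 1.000
φ ∧ (φ ∨ 1) = min(0.405, 1.000) = 0.405
χ ∧ (φ ∧ (φ ∨ 1)) = min(0.061, 0.405) = 0.061
¬ψ = 1 − 0.559 = 0.441
¬ψ ∧ χ = min(0.441, 0.061) = 0.061
(χ ∧ (φ ∧ (φ ∨ 1))) ≡ (¬ψ ∧ χ) = 1 − |0.061 − 0.061| = 1 − 0.000 = 1.000
φ ≡ ψ = 1 − |0.405 − 0.559| = 1 − 0.154 = 0.846
χ ⊙ (φ ≡ ψ) = max(0, 0.061 + 0.846 − 1) = max(0, -0.093) = 0.000
((χ ∧ (φ ∧ (φ ∨ 1))) ≡ (¬ψ ∧ χ)) ∧ (χ ⊙ (φ ≡ ψ)) = min(1.000, 0.000) = 0.000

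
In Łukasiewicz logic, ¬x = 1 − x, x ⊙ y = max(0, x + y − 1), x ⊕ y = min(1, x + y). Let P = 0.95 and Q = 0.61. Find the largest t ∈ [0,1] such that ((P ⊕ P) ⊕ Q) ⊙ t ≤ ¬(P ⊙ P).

0.10

P ⊕ P = min(1, 0.95 + 0.95) = min(1, 1.90) = 1.00
(P ⊕ P) ⊕ Q = min(1, 1.00 + 0.61) = min(1, 1.61) = 1.00
So the left factor is (P ⊕ P) ⊕ Q = 1.00.
P ⊙ P = max(0, 0.95 + 0.95 − 1) = max(0, 0.90) = 0.90
¬(P ⊙ P) = 1 − 0.90 = 0.10
So the right-hand bound is ¬(P ⊙ P) = 0.10.
The residuum of the Łukasiewicz t-norm gives the supremum: min(1, 1 − 1.00 + 0.10).
1 − 1.00 + 0.10 = 0.10, so t = min(1, 0.10) = 0.10.
Check: 1.00 ⊙ 0.10 = max(0, 0.10) = 0.10 ≤ 0.10.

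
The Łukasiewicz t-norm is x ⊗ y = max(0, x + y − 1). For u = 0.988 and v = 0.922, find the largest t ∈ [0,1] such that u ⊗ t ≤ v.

The residuum of the Łukasiewicz t-norm gives the supremum: min(1, 1 − 0.988 + 0.922).
1 − 0.988 + 0.922 = 0.934, so t = min(1, 0.934) = 0.934.
Check: 0.988 ⊗ 0.934 = max(0, 0.922) = 0.922 ≤ 0.922.

0.934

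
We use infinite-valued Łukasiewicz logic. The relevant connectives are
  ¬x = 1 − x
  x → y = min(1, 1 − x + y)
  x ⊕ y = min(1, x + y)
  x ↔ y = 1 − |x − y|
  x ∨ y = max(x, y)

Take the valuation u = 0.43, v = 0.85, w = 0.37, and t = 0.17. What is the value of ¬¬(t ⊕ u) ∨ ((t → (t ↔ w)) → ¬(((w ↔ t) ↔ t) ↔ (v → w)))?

0.60

t ⊕ u = min(1, 0.17 + 0.43) = min(1, 0.60) = 0.60
¬(t ⊕ u) = 1 − 0.60 = 0.40
¬¬(t ⊕ u) = 1 − 0.40 = 0.60
t ↔ w = 1 − |0.17 − 0.37| = 1 − 0.20 = 0.80
t → (t ↔ w) = min(1, 1 − 0.17 + 0.80) = min(1, 1.63) = 1.00
w ↔ t = 1 − |0.37 − 0.17| = 1 − 0.20 = 0.80
(w ↔ t) ↔ t = 1 − |0.80 − 0.17| = 1 − 0.63 = 0.37
v → w = min(1, 1 − 0.85 + 0.37) = min(1, 0.52) = 0.52
((w ↔ t) ↔ t) ↔ (v → w) = 1 − |0.37 − 0.52| = 1 − 0.15 = 0.85
¬(((w ↔ t) ↔ t) ↔ (v → w)) = 1 − 0.85 = 0.15
(t → (t ↔ w)) → ¬(((w ↔ t) ↔ t) ↔ (v → w)) = min(1, 1 − 1.00 + 0.15) = min(1, 0.15) = 0.15
¬¬(t ⊕ u) ∨ ((t → (t ↔ w)) → ¬(((w ↔ t) ↔ t) ↔ (v → w))) = max(0.60, 0.15) = 0.60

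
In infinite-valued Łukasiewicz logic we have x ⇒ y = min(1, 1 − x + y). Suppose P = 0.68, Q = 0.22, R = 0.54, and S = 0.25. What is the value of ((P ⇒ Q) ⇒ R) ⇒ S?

P ⇒ Q = min(1, 1 − 0.68 + 0.22) = min(1, 0.54) = 0.54
(P ⇒ Q) ⇒ R = min(1, 1 − 0.54 + 0.54) = min(1, 1.00) = 1.00
((P ⇒ Q) ⇒ R) ⇒ S = min(1, 1 − 1.00 + 0.25) = min(1, 0.25) = 0.25

0.25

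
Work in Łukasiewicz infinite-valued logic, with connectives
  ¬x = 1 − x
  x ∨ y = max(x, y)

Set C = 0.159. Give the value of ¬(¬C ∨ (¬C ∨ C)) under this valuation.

¬C = 1 − 0.159 = 0.841
¬C ∨ C = max(0.841, 0.159) = 0.841
¬C ∨ (¬C ∨ C) = max(0.841, 0.841) = 0.841
¬(¬C ∨ (¬C ∨ C)) = 1 − 0.841 = 0.159

0.159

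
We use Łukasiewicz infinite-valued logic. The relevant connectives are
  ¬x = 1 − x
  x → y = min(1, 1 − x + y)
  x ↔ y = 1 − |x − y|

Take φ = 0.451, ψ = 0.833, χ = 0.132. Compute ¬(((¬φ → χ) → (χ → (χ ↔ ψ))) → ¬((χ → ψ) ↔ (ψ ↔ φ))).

¬φ = 1 − 0.451 = 0.549
¬φ → χ = min(1, 1 − 0.549 + 0.132) = min(1, 0.583) = 0.583
χ ↔ ψ = 1 − |0.132 − 0.833| = 1 − 0.701 = 0.299
χ → (χ ↔ ψ) = min(1, 1 − 0.132 + 0.299) = min(1, 1.167) = 1.000
(¬φ → χ) → (χ → (χ ↔ ψ)) = min(1, 1 − 0.583 + 1.000) = min(1, 1.417) = 1.000
χ → ψ = min(1, 1 − 0.132 + 0.833) = min(1, 1.701) = 1.000
ψ ↔ φ = 1 − |0.833 − 0.451| = 1 − 0.382 = 0.618
(χ → ψ) ↔ (ψ ↔ φ) = 1 − |1.000 − 0.618| = 1 − 0.382 = 0.618
¬((χ → ψ) ↔ (ψ ↔ φ)) = 1 − 0.618 = 0.382
((¬φ → χ) → (χ → (χ ↔ ψ))) → ¬((χ → ψ) ↔ (ψ ↔ φ)) = min(1, 1 − 1.000 + 0.382) = min(1, 0.382) = 0.382
¬(((¬φ → χ) → (χ → (χ ↔ ψ))) → ¬((χ → ψ) ↔ (ψ ↔ φ))) = 1 − 0.382 = 0.618

0.618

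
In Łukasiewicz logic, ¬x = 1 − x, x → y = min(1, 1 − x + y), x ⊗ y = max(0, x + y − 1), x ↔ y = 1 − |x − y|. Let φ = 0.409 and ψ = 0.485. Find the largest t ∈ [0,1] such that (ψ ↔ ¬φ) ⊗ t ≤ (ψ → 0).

¬φ = 1 − 0.409 = 0.591
ψ ↔ ¬φ = 1 − |0.485 − 0.591| = 1 − 0.106 = 0.894
So the left factor is ψ ↔ ¬φ = 0.894.
ψ → 0 = min(1, 1 − 0.485 + 0.000) = min(1, 0.515) = 0.515
So the right-hand bound is ψ → 0 = 0.515.
The residuum of the Łukasiewicz t-norm gives the supremum: min(1, 1 − 0.894 + 0.515).
1 − 0.894 + 0.515 = 0.621, so t = min(1, 0.621) = 0.621.
Check: 0.894 ⊗ 0.621 = max(0, 0.515) = 0.515 ≤ 0.515.

0.621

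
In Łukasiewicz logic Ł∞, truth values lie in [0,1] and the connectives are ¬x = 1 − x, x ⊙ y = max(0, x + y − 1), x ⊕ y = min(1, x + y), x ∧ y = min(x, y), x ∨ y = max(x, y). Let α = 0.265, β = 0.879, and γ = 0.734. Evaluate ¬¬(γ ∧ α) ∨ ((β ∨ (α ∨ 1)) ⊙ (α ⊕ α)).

0.530

γ ∧ α = min(0.734, 0.265) = 0.265
¬(γ ∧ α) = 1 − 0.265 = 0.735
¬¬(γ ∧ α) = 1 − 0.735 = 0.265
α ∨ 1 = max(0.265, 1.000) = 1.000
β ∨ (α ∨ 1) = max(0.879, 1.000) = 1.000
α ⊕ α = min(1, 0.265 + 0.265) = min(1, 0.530) = 0.530
(β ∨ (α ∨ 1)) ⊙ (α ⊕ α) = max(0, 1.000 + 0.530 − 1) = max(0, 0.530) = 0.530
¬¬(γ ∧ α) ∨ ((β ∨ (α ∨ 1)) ⊙ (α ⊕ α)) = max(0.265, 0.530) = 0.530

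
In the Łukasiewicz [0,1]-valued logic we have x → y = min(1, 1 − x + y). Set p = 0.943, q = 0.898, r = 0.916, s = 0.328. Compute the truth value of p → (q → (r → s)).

0.571

r → s = min(1, 1 − 0.916 + 0.328) = min(1, 0.412) = 0.412
q → (r → s) = min(1, 1 − 0.898 + 0.412) = min(1, 0.514) = 0.514
p → (q → (r → s)) = min(1, 1 − 0.943 + 0.514) = min(1, 0.571) = 0.571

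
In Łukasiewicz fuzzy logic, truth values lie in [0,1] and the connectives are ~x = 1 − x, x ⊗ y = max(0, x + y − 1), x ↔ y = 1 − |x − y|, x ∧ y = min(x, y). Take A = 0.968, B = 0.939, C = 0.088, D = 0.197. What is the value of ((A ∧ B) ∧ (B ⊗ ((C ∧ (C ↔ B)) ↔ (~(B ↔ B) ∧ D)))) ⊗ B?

A ∧ B = min(0.968, 0.939) = 0.939
C ↔ B = 1 − |0.088 − 0.939| = 1 − 0.851 = 0.149
C ∧ (C ↔ B) = min(0.088, 0.149) = 0.088
B ↔ B = 1 − |0.939 − 0.939| = 1 − 0.000 = 1.000
~(B ↔ B) = 1 − 1.000 = 0.000
~(B ↔ B) ∧ D = min(0.000, 0.197) = 0.000
(C ∧ (C ↔ B)) ↔ (~(B ↔ B) ∧ D) = 1 − |0.088 − 0.000| = 1 − 0.088 = 0.912
B ⊗ ((C ∧ (C ↔ B)) ↔ (~(B ↔ B) ∧ D)) = max(0, 0.939 + 0.912 − 1) = max(0, 0.851) = 0.851
(A ∧ B) ∧ (B ⊗ ((C ∧ (C ↔ B)) ↔ (~(B ↔ B) ∧ D))) = min(0.939, 0.851) = 0.851
((A ∧ B) ∧ (B ⊗ ((C ∧ (C ↔ B)) ↔ (~(B ↔ B) ∧ D)))) ⊗ B = max(0, 0.851 + 0.939 − 1) = max(0, 0.790) = 0.790

0.790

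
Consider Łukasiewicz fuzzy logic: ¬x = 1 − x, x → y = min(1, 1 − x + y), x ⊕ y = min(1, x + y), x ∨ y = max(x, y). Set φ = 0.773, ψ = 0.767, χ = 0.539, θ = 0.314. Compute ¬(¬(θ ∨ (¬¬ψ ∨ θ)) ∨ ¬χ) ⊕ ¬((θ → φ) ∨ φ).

0.539

¬ψ = 1 − 0.767 = 0.233
¬¬ψ = 1 − 0.233 = 0.767
¬¬ψ ∨ θ = max(0.767, 0.314) = 0.767
θ ∨ (¬¬ψ ∨ θ) = max(0.314, 0.767) = 0.767
¬(θ ∨ (¬¬ψ ∨ θ)) = 1 − 0.767 = 0.233
¬χ = 1 − 0.539 = 0.461
¬(θ ∨ (¬¬ψ ∨ θ)) ∨ ¬χ = max(0.233, 0.461) = 0.461
¬(¬(θ ∨ (¬¬ψ ∨ θ)) ∨ ¬χ) = 1 − 0.461 = 0.539
θ → φ = min(1, 1 − 0.314 + 0.773) = min(1, 1.459) = 1.000
(θ → φ) ∨ φ = max(1.000, 0.773) = 1.000
¬((θ → φ) ∨ φ) = 1 − 1.000 = 0.000
¬(¬(θ ∨ (¬¬ψ ∨ θ)) ∨ ¬χ) ⊕ ¬((θ → φ) ∨ φ) = min(1, 0.539 + 0.000) = min(1, 0.539) = 0.539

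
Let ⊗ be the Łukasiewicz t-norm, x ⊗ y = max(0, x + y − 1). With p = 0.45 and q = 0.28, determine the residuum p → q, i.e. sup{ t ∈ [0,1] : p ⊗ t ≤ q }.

0.83

The residuum of the Łukasiewicz t-norm gives the supremum: min(1, 1 − 0.45 + 0.28).
1 − 0.45 + 0.28 = 0.83, so t = min(1, 0.83) = 0.83.
Check: 0.45 ⊗ 0.83 = max(0, 0.28) = 0.28 ≤ 0.28.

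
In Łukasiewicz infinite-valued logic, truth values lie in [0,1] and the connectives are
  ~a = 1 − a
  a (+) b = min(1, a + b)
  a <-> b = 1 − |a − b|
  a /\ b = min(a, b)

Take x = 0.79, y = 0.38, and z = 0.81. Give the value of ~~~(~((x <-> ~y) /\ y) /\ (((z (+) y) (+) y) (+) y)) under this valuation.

0.38

~y = 1 − 0.38 = 0.62
x <-> ~y = 1 − |0.79 − 0.62| = 1 − 0.17 = 0.83
(x <-> ~y) /\ y = min(0.83, 0.38) = 0.38
~((x <-> ~y) /\ y) = 1 − 0.38 = 0.62
z (+) y = min(1, 0.81 + 0.38) = min(1, 1.19) = 1.00
(z (+) y) (+) y = min(1, 1.00 + 0.38) = min(1, 1.38) = 1.00
((z (+) y) (+) y) (+) y = min(1, 1.00 + 0.38) = min(1, 1.38) = 1.00
~((x <-> ~y) /\ y) /\ (((z (+) y) (+) y) (+) y) = min(0.62, 1.00) = 0.62
~(~((x <-> ~y) /\ y) /\ (((z (+) y) (+) y) (+) y)) = 1 − 0.62 = 0.38
~~(~((x <-> ~y) /\ y) /\ (((z (+) y) (+) y) (+) y)) = 1 − 0.38 = 0.62
~~~(~((x <-> ~y) /\ y) /\ (((z (+) y) (+) y) (+) y)) = 1 − 0.62 = 0.38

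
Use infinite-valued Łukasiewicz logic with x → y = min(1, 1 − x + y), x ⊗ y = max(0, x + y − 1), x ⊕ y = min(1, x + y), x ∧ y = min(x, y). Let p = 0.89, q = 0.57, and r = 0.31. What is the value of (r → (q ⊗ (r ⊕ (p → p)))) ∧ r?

p → p = min(1, 1 − 0.89 + 0.89) = min(1, 1.00) = 1.00
r ⊕ (p → p) = min(1, 0.31 + 1.00) = min(1, 1.31) = 1.00
q ⊗ (r ⊕ (p → p)) = max(0, 0.57 + 1.00 − 1) = max(0, 0.57) = 0.57
r → (q ⊗ (r ⊕ (p → p))) = min(1, 1 − 0.31 + 0.57) = min(1, 1.26) = 1.00
(r → (q ⊗ (r ⊕ (p → p)))) ∧ r = min(1.00, 0.31) = 0.31

0.31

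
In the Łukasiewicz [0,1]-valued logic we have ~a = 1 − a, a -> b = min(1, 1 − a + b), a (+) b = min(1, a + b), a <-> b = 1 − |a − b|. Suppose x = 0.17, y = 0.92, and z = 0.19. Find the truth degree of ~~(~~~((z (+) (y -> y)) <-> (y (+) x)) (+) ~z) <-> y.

y -> y = min(1, 1 − 0.92 + 0.92) = min(1, 1.00) = 1.00
z (+) (y -> y) = min(1, 0.19 + 1.00) = min(1, 1.19) = 1.00
y (+) x = min(1, 0.92 + 0.17) = min(1, 1.09) = 1.00
(z (+) (y -> y)) <-> (y (+) x) = 1 − |1.00 − 1.00| = 1 − 0.00 = 1.00
~((z (+) (y -> y)) <-> (y (+) x)) = 1 − 1.00 = 0.00
~~((z (+) (y -> y)) <-> (y (+) x)) = 1 − 0.00 = 1.00
~~~((z (+) (y -> y)) <-> (y (+) x)) = 1 − 1.00 = 0.00
~z = 1 − 0.19 = 0.81
~~~((z (+) (y -> y)) <-> (y (+) x)) (+) ~z = min(1, 0.00 + 0.81) = min(1, 0.81) = 0.81
~(~~~((z (+) (y -> y)) <-> (y (+) x)) (+) ~z) = 1 − 0.81 = 0.19
~~(~~~((z (+) (y -> y)) <-> (y (+) x)) (+) ~z) = 1 − 0.19 = 0.81
~~(~~~((z (+) (y -> y)) <-> (y (+) x)) (+) ~z) <-> y = 1 − |0.81 − 0.92| = 1 − 0.11 = 0.89

0.89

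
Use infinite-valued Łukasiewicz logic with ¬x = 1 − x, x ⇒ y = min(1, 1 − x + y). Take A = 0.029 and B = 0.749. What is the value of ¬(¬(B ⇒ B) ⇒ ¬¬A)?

0.000

B ⇒ B = min(1, 1 − 0.749 + 0.749) = min(1, 1.000) = 1.000
¬(B ⇒ B) = 1 − 1.000 = 0.000
¬A = 1 − 0.029 = 0.971
¬¬A = 1 − 0.971 = 0.029
¬(B ⇒ B) ⇒ ¬¬A = min(1, 1 − 0.000 + 0.029) = min(1, 1.029) = 1.000
¬(¬(B ⇒ B) ⇒ ¬¬A) = 1 − 1.000 = 0.000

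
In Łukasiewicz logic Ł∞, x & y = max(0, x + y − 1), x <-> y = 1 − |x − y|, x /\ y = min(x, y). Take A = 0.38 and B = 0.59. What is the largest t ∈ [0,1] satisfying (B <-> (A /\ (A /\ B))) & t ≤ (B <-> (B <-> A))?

A /\ B = min(0.38, 0.59) = 0.38
A /\ (A /\ B) = min(0.38, 0.38) = 0.38
B <-> (A /\ (A /\ B)) = 1 − |0.59 − 0.38| = 1 − 0.21 = 0.79
So the left factor is B <-> (A /\ (A /\ B)) = 0.79.
B <-> A = 1 − |0.59 − 0.38| = 1 − 0.21 = 0.79
B <-> (B <-> A) = 1 − |0.59 − 0.79| = 1 − 0.20 = 0.80
So the right-hand bound is B <-> (B <-> A) = 0.80.
The residuum of the Łukasiewicz t-norm gives the supremum: min(1, 1 − 0.79 + 0.80).
1 − 0.79 + 0.80 = 1.01, so t = min(1, 1.01) = 1.00.
Check: 0.79 & 1.00 = max(0, 0.79) = 0.79 ≤ 0.80.

1.00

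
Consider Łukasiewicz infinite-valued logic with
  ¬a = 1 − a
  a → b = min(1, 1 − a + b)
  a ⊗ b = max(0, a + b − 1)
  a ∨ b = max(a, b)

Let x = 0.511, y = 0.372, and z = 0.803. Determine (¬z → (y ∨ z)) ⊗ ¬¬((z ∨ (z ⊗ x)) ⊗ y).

0.175

¬z = 1 − 0.803 = 0.197
y ∨ z = max(0.372, 0.803) = 0.803
¬z → (y ∨ z) = min(1, 1 − 0.197 + 0.803) = min(1, 1.606) = 1.000
z ⊗ x = max(0, 0.803 + 0.511 − 1) = max(0, 0.314) = 0.314
z ∨ (z ⊗ x) = max(0.803, 0.314) = 0.803
(z ∨ (z ⊗ x)) ⊗ y = max(0, 0.803 + 0.372 − 1) = max(0, 0.175) = 0.175
¬((z ∨ (z ⊗ x)) ⊗ y) = 1 − 0.175 = 0.825
¬¬((z ∨ (z ⊗ x)) ⊗ y) = 1 − 0.825 = 0.175
(¬z → (y ∨ z)) ⊗ ¬¬((z ∨ (z ⊗ x)) ⊗ y) = max(0, 1.000 + 0.175 − 1) = max(0, 0.175) = 0.175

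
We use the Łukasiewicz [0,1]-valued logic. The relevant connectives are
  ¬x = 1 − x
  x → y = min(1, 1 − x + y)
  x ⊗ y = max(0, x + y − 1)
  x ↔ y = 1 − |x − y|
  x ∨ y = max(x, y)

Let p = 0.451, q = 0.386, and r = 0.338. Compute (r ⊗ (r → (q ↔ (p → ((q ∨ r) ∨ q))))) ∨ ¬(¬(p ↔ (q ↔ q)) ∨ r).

0.451

q ∨ r = max(0.386, 0.338) = 0.386
(q ∨ r) ∨ q = max(0.386, 0.386) = 0.386
p → ((q ∨ r) ∨ q) = min(1, 1 − 0.451 + 0.386) = min(1, 0.935) = 0.935
q ↔ (p → ((q ∨ r) ∨ q)) = 1 − |0.386 − 0.935| = 1 − 0.549 = 0.451
r → (q ↔ (p → ((q ∨ r) ∨ q))) = min(1, 1 − 0.338 + 0.451) = min(1, 1.113) = 1.000
r ⊗ (r → (q ↔ (p → ((q ∨ r) ∨ q)))) = max(0, 0.338 + 1.000 − 1) = max(0, 0.338) = 0.338
q ↔ q = 1 − |0.386 − 0.386| = 1 − 0.000 = 1.000
p ↔ (q ↔ q) = 1 − |0.451 − 1.000| = 1 − 0.549 = 0.451
¬(p ↔ (q ↔ q)) = 1 − 0.451 = 0.549
¬(p ↔ (q ↔ q)) ∨ r = max(0.549, 0.338) = 0.549
¬(¬(p ↔ (q ↔ q)) ∨ r) = 1 − 0.549 = 0.451
(r ⊗ (r → (q ↔ (p → ((q ∨ r) ∨ q))))) ∨ ¬(¬(p ↔ (q ↔ q)) ∨ r) = max(0.338, 0.451) = 0.451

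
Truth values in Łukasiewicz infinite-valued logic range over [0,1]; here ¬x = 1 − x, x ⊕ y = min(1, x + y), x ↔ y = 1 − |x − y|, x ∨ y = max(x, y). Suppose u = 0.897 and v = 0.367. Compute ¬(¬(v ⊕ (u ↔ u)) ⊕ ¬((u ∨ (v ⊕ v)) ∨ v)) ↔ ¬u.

0.206

u ↔ u = 1 − |0.897 − 0.897| = 1 − 0.000 = 1.000
v ⊕ (u ↔ u) = min(1, 0.367 + 1.000) = min(1, 1.367) = 1.000
¬(v ⊕ (u ↔ u)) = 1 − 1.000 = 0.000
v ⊕ v = min(1, 0.367 + 0.367) = min(1, 0.734) = 0.734
u ∨ (v ⊕ v) = max(0.897, 0.734) = 0.897
(u ∨ (v ⊕ v)) ∨ v = max(0.897, 0.367) = 0.897
¬((u ∨ (v ⊕ v)) ∨ v) = 1 − 0.897 = 0.103
¬(v ⊕ (u ↔ u)) ⊕ ¬((u ∨ (v ⊕ v)) ∨ v) = min(1, 0.000 + 0.103) = min(1, 0.103) = 0.103
¬(¬(v ⊕ (u ↔ u)) ⊕ ¬((u ∨ (v ⊕ v)) ∨ v)) = 1 − 0.103 = 0.897
¬u = 1 − 0.897 = 0.103
¬(¬(v ⊕ (u ↔ u)) ⊕ ¬((u ∨ (v ⊕ v)) ∨ v)) ↔ ¬u = 1 − |0.897 − 0.103| = 1 − 0.794 = 0.206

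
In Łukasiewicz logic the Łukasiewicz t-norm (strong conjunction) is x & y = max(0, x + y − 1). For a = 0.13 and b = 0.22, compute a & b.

0.00

a & b = max(0, 0.13 + 0.22 − 1) = max(0, -0.65) = 0.00
For comparison, the Gödel (minimum) t-norm min(x, y) would give 0.13.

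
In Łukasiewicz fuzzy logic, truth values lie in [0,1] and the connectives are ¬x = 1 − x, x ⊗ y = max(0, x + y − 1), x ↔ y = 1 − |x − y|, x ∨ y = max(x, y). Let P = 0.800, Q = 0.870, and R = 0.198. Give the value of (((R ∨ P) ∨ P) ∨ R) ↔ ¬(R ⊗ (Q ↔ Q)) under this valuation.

0.998

R ∨ P = max(0.198, 0.800) = 0.800
(R ∨ P) ∨ P = max(0.800, 0.800) = 0.800
((R ∨ P) ∨ P) ∨ R = max(0.800, 0.198) = 0.800
Q ↔ Q = 1 − |0.870 − 0.870| = 1 − 0.000 = 1.000
R ⊗ (Q ↔ Q) = max(0, 0.198 + 1.000 − 1) = max(0, 0.198) = 0.198
¬(R ⊗ (Q ↔ Q)) = 1 − 0.198 = 0.802
(((R ∨ P) ∨ P) ∨ R) ↔ ¬(R ⊗ (Q ↔ Q)) = 1 − |0.800 − 0.802| = 1 − 0.002 = 0.998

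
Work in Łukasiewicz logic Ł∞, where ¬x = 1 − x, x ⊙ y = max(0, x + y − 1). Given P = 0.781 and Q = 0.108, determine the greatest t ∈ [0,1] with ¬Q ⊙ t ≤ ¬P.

¬Q = 1 − 0.108 = 0.892
So the left factor is ¬Q = 0.892.
¬P = 1 − 0.781 = 0.219
So the right-hand bound is ¬P = 0.219.
The residuum of the Łukasiewicz t-norm gives the supremum: min(1, 1 − 0.892 + 0.219).
1 − 0.892 + 0.219 = 0.327, so t = min(1, 0.327) = 0.327.
Check: 0.892 ⊙ 0.327 = max(0, 0.219) = 0.219 ≤ 0.219.

0.327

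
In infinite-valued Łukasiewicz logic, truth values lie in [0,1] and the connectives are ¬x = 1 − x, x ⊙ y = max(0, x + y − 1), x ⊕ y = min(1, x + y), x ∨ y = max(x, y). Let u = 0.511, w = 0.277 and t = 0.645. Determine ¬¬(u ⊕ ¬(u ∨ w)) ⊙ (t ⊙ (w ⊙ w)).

0.000

u ∨ w = max(0.511, 0.277) = 0.511
¬(u ∨ w) = 1 − 0.511 = 0.489
u ⊕ ¬(u ∨ w) = min(1, 0.511 + 0.489) = min(1, 1.000) = 1.000
¬(u ⊕ ¬(u ∨ w)) = 1 − 1.000 = 0.000
¬¬(u ⊕ ¬(u ∨ w)) = 1 − 0.000 = 1.000
w ⊙ w = max(0, 0.277 + 0.277 − 1) = max(0, -0.446) = 0.000
t ⊙ (w ⊙ w) = max(0, 0.645 + 0.000 − 1) = max(0, -0.355) = 0.000
¬¬(u ⊕ ¬(u ∨ w)) ⊙ (t ⊙ (w ⊙ w)) = max(0, 1.000 + 0.000 − 1) = max(0, 0.000) = 0.000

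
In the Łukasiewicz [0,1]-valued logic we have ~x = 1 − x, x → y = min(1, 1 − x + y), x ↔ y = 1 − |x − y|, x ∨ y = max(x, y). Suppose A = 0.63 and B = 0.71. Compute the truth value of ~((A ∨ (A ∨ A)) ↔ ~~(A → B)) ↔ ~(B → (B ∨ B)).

A ∨ A = max(0.63, 0.63) = 0.63
A ∨ (A ∨ A) = max(0.63, 0.63) = 0.63
A → B = min(1, 1 − 0.63 + 0.71) = min(1, 1.08) = 1.00
~(A → B) = 1 − 1.00 = 0.00
~~(A → B) = 1 − 0.00 = 1.00
(A ∨ (A ∨ A)) ↔ ~~(A → B) = 1 − |0.63 − 1.00| = 1 − 0.37 = 0.63
~((A ∨ (A ∨ A)) ↔ ~~(A → B)) = 1 − 0.63 = 0.37
B ∨ B = max(0.71, 0.71) = 0.71
B → (B ∨ B) = min(1, 1 − 0.71 + 0.71) = min(1, 1.00) = 1.00
~(B → (B ∨ B)) = 1 − 1.00 = 0.00
~((A ∨ (A ∨ A)) ↔ ~~(A → B)) ↔ ~(B → (B ∨ B)) = 1 − |0.37 − 0.00| = 1 − 0.37 = 0.63

0.63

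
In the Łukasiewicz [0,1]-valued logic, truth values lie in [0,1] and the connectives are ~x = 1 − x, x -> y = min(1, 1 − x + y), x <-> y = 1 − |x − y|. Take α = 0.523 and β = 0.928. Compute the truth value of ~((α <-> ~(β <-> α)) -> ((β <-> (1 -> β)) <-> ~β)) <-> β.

β <-> α = 1 − |0.928 − 0.523| = 1 − 0.405 = 0.595
~(β <-> α) = 1 − 0.595 = 0.405
α <-> ~(β <-> α) = 1 − |0.523 − 0.405| = 1 − 0.118 = 0.882
1 -> β = min(1, 1 − 1.000 + 0.928) = min(1, 0.928) = 0.928
β <-> (1 -> β) = 1 − |0.928 − 0.928| = 1 − 0.000 = 1.000
~β = 1 − 0.928 = 0.072
(β <-> (1 -> β)) <-> ~β = 1 − |1.000 − 0.072| = 1 − 0.928 = 0.072
(α <-> ~(β <-> α)) -> ((β <-> (1 -> β)) <-> ~β) = min(1, 1 − 0.882 + 0.072) = min(1, 0.190) = 0.190
~((α <-> ~(β <-> α)) -> ((β <-> (1 -> β)) <-> ~β)) = 1 − 0.190 = 0.810
~((α <-> ~(β <-> α)) -> ((β <-> (1 -> β)) <-> ~β)) <-> β = 1 − |0.810 − 0.928| = 1 − 0.118 = 0.882

0.882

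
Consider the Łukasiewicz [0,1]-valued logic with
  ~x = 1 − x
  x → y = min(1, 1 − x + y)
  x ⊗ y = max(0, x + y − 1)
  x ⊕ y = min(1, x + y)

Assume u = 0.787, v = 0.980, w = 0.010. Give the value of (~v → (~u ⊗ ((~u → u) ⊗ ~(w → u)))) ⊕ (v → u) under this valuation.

1.000

~v = 1 − 0.980 = 0.020
~u = 1 − 0.787 = 0.213
~u → u = min(1, 1 − 0.213 + 0.787) = min(1, 1.574) = 1.000
w → u = min(1, 1 − 0.010 + 0.787) = min(1, 1.777) = 1.000
~(w → u) = 1 − 1.000 = 0.000
(~u → u) ⊗ ~(w → u) = max(0, 1.000 + 0.000 − 1) = max(0, 0.000) = 0.000
~u ⊗ ((~u → u) ⊗ ~(w → u)) = max(0, 0.213 + 0.000 − 1) = max(0, -0.787) = 0.000
~v → (~u ⊗ ((~u → u) ⊗ ~(w → u))) = min(1, 1 − 0.020 + 0.000) = min(1, 0.980) = 0.980
v → u = min(1, 1 − 0.980 + 0.787) = min(1, 0.807) = 0.807
(~v → (~u ⊗ ((~u → u) ⊗ ~(w → u)))) ⊕ (v → u) = min(1, 0.980 + 0.807) = min(1, 1.787) = 1.000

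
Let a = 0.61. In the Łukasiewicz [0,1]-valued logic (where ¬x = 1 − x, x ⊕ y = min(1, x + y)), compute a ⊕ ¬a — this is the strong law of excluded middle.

¬a = 1 − 0.61 = 0.39
a ⊕ ¬a = min(1, 0.61 + 0.39) = min(1, 1.00) = 1.00
(As expected: always 1 in Ł∞ since a ⊕ (1−a) = 1.)

1.00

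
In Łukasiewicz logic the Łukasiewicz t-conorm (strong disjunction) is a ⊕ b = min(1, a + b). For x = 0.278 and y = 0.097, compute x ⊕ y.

x ⊕ y = min(1, 0.278 + 0.097) = min(1, 0.375) = 0.375
For comparison, the Gödel t-conorm max(a, b) would give 0.278.

0.375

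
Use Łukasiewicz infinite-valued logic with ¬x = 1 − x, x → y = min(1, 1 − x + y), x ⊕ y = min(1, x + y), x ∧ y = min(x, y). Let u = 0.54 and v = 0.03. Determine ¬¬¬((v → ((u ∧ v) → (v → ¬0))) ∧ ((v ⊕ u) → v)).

u ∧ v = min(0.54, 0.03) = 0.03
¬0 = 1 − 0.00 = 1.00
v → ¬0 = min(1, 1 − 0.03 + 1.00) = min(1, 1.97) = 1.00
(u ∧ v) → (v → ¬0) = min(1, 1 − 0.03 + 1.00) = min(1, 1.97) = 1.00
v → ((u ∧ v) → (v → ¬0)) = min(1, 1 − 0.03 + 1.00) = min(1, 1.97) = 1.00
v ⊕ u = min(1, 0.03 + 0.54) = min(1, 0.57) = 0.57
(v ⊕ u) → v = min(1, 1 − 0.57 + 0.03) = min(1, 0.46) = 0.46
(v → ((u ∧ v) → (v → ¬0))) ∧ ((v ⊕ u) → v) = min(1.00, 0.46) = 0.46
¬((v → ((u ∧ v) → (v → ¬0))) ∧ ((v ⊕ u) → v)) = 1 − 0.46 = 0.54
¬¬((v → ((u ∧ v) → (v → ¬0))) ∧ ((v ⊕ u) → v)) = 1 − 0.54 = 0.46
¬¬¬((v → ((u ∧ v) → (v → ¬0))) ∧ ((v ⊕ u) → v)) = 1 − 0.46 = 0.54

0.54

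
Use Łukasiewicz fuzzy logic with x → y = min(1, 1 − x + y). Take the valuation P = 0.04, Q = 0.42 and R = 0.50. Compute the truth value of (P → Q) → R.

P → Q = min(1, 1 − 0.04 + 0.42) = min(1, 1.38) = 1.00
(P → Q) → R = min(1, 1 − 1.00 + 0.50) = min(1, 0.50) = 0.50

0.50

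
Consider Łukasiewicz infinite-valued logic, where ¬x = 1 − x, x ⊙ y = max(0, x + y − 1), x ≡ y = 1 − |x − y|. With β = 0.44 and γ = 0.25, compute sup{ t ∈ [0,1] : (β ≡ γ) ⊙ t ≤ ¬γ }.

0.94

β ≡ γ = 1 − |0.44 − 0.25| = 1 − 0.19 = 0.81
So the left factor is β ≡ γ = 0.81.
¬γ = 1 − 0.25 = 0.75
So the right-hand bound is ¬γ = 0.75.
The residuum of the Łukasiewicz t-norm gives the supremum: min(1, 1 − 0.81 + 0.75).
1 − 0.81 + 0.75 = 0.94, so t = min(1, 0.94) = 0.94.
Check: 0.81 ⊙ 0.94 = max(0, 0.75) = 0.75 ≤ 0.75.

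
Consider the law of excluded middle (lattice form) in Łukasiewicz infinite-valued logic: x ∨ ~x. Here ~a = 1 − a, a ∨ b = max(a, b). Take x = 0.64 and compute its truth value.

~x = 1 − 0.64 = 0.36
x ∨ ~x = max(0.64, 0.36) = 0.64
(The value 0.64 < 1 shows this instance is not satisfied; not a Ł∞-tautology — its value is max(a, 1−a).)

0.64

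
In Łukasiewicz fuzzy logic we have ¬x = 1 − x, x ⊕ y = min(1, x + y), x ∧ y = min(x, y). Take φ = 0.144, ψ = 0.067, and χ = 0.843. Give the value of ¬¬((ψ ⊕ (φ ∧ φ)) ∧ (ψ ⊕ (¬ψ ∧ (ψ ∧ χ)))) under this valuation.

0.134

φ ∧ φ = min(0.144, 0.144) = 0.144
ψ ⊕ (φ ∧ φ) = min(1, 0.067 + 0.144) = min(1, 0.211) = 0.211
¬ψ = 1 − 0.067 = 0.933
ψ ∧ χ = min(0.067, 0.843) = 0.067
¬ψ ∧ (ψ ∧ χ) = min(0.933, 0.067) = 0.067
ψ ⊕ (¬ψ ∧ (ψ ∧ χ)) = min(1, 0.067 + 0.067) = min(1, 0.134) = 0.134
(ψ ⊕ (φ ∧ φ)) ∧ (ψ ⊕ (¬ψ ∧ (ψ ∧ χ))) = min(0.211, 0.134) = 0.134
¬((ψ ⊕ (φ ∧ φ)) ∧ (ψ ⊕ (¬ψ ∧ (ψ ∧ χ)))) = 1 − 0.134 = 0.866
¬¬((ψ ⊕ (φ ∧ φ)) ∧ (ψ ⊕ (¬ψ ∧ (ψ ∧ χ)))) = 1 − 0.866 = 0.134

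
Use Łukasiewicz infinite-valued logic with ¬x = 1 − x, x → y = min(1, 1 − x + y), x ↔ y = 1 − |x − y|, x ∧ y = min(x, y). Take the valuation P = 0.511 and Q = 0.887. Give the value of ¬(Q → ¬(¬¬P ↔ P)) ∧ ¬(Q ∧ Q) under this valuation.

¬P = 1 − 0.511 = 0.489
¬¬P = 1 − 0.489 = 0.511
¬¬P ↔ P = 1 − |0.511 − 0.511| = 1 − 0.000 = 1.000
¬(¬¬P ↔ P) = 1 − 1.000 = 0.000
Q → ¬(¬¬P ↔ P) = min(1, 1 − 0.887 + 0.000) = min(1, 0.113) = 0.113
¬(Q → ¬(¬¬P ↔ P)) = 1 − 0.113 = 0.887
Q ∧ Q = min(0.887, 0.887) = 0.887
¬(Q ∧ Q) = 1 − 0.887 = 0.113
¬(Q → ¬(¬¬P ↔ P)) ∧ ¬(Q ∧ Q) = min(0.887, 0.113) = 0.113

0.113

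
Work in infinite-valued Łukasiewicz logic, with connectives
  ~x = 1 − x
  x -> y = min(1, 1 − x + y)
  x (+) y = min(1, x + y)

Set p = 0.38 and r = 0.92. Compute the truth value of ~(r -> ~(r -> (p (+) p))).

0.76

p (+) p = min(1, 0.38 + 0.38) = min(1, 0.76) = 0.76
r -> (p (+) p) = min(1, 1 − 0.92 + 0.76) = min(1, 0.84) = 0.84
~(r -> (p (+) p)) = 1 − 0.84 = 0.16
r -> ~(r -> (p (+) p)) = min(1, 1 − 0.92 + 0.16) = min(1, 0.24) = 0.24
~(r -> ~(r -> (p (+) p))) = 1 − 0.24 = 0.76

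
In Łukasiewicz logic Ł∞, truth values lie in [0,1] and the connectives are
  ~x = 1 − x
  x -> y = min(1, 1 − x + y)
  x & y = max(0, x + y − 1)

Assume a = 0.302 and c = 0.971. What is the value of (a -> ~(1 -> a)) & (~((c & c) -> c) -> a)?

1.000

1 -> a = min(1, 1 − 1.000 + 0.302) = min(1, 0.302) = 0.302
~(1 -> a) = 1 − 0.302 = 0.698
a -> ~(1 -> a) = min(1, 1 − 0.302 + 0.698) = min(1, 1.396) = 1.000
c & c = max(0, 0.971 + 0.971 − 1) = max(0, 0.942) = 0.942
(c & c) -> c = min(1, 1 − 0.942 + 0.971) = min(1, 1.029) = 1.000
~((c & c) -> c) = 1 − 1.000 = 0.000
~((c & c) -> c) -> a = min(1, 1 − 0.000 + 0.302) = min(1, 1.302) = 1.000
(a -> ~(1 -> a)) & (~((c & c) -> c) -> a) = max(0, 1.000 + 1.000 − 1) = max(0, 1.000) = 1.000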